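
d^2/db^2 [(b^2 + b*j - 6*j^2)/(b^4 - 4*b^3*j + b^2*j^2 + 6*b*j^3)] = 2*(3*b^5 + 12*b^4*j - 41*b^3*j^2 + 9*b^2*j^3 + 54*b*j^4 + 27*j^5)/(b^3*(b^6 - 6*b^5*j + 3*b^4*j^2 + 28*b^3*j^3 - 9*b^2*j^4 - 54*b*j^5 - 27*j^6))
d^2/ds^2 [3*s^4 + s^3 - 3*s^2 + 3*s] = 36*s^2 + 6*s - 6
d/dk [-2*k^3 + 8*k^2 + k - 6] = -6*k^2 + 16*k + 1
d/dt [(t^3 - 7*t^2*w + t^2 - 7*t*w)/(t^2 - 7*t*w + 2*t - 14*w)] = (t^2 + 4*t + 2)/(t^2 + 4*t + 4)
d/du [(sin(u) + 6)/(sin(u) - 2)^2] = -(sin(u) + 14)*cos(u)/(sin(u) - 2)^3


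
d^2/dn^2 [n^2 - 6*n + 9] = 2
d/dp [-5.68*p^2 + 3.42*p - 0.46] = 3.42 - 11.36*p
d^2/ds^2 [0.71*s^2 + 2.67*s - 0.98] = 1.42000000000000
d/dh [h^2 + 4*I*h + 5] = 2*h + 4*I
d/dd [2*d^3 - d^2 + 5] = 2*d*(3*d - 1)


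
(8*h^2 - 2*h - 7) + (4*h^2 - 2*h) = 12*h^2 - 4*h - 7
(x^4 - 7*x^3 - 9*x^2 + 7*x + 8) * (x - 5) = x^5 - 12*x^4 + 26*x^3 + 52*x^2 - 27*x - 40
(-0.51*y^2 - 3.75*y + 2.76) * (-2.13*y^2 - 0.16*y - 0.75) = 1.0863*y^4 + 8.0691*y^3 - 4.8963*y^2 + 2.3709*y - 2.07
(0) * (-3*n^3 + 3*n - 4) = 0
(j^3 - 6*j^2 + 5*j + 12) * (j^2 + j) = j^5 - 5*j^4 - j^3 + 17*j^2 + 12*j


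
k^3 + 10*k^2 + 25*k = k*(k + 5)^2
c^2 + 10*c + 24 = (c + 4)*(c + 6)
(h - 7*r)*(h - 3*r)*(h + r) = h^3 - 9*h^2*r + 11*h*r^2 + 21*r^3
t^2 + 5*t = t*(t + 5)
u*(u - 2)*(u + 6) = u^3 + 4*u^2 - 12*u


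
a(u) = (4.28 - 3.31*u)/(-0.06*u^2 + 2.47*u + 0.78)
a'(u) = (4.28 - 3.31*u)*(0.12*u - 2.47)/(-0.06*u^2 + 2.47*u + 0.78)^2 - 3.31/(-0.06*u^2 + 2.47*u + 0.78) = (-0.1986*u^2 + 0.5136*u - 13.1534)/(0.0036*u^4 - 0.2964*u^3 + 6.0073*u^2 + 3.8532*u + 0.6084)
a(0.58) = 1.08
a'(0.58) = -2.69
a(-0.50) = -12.63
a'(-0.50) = -60.93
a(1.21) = 0.07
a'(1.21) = -0.95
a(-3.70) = -1.80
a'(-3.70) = -0.21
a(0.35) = 1.91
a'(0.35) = -4.85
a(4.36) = -0.98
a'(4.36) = -0.14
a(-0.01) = 5.71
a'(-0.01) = -23.07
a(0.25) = 2.48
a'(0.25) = -6.71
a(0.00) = 5.49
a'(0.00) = -21.62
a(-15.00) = -1.08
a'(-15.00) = -0.03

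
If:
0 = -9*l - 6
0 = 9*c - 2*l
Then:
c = -4/27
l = -2/3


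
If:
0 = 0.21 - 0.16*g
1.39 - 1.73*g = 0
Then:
No Solution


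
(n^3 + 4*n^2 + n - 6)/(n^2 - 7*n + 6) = (n^2 + 5*n + 6)/(n - 6)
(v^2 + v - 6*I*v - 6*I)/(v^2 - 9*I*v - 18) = (v + 1)/(v - 3*I)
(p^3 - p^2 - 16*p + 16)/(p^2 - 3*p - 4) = (p^2 + 3*p - 4)/(p + 1)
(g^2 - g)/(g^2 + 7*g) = (g - 1)/(g + 7)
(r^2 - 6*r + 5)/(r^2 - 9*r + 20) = (r - 1)/(r - 4)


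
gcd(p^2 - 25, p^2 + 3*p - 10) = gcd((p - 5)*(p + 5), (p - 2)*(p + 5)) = p + 5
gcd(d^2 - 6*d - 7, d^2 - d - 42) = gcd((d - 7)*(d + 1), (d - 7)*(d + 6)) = d - 7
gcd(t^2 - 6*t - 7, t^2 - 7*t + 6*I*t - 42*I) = t - 7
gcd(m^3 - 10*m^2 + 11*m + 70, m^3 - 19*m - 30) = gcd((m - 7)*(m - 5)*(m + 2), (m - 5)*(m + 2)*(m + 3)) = m^2 - 3*m - 10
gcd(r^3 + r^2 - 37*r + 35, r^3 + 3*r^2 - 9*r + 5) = r - 1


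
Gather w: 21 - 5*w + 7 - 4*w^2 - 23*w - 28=-4*w^2 - 28*w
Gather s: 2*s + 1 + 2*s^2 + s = 2*s^2 + 3*s + 1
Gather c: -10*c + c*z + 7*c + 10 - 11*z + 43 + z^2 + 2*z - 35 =c*(z - 3) + z^2 - 9*z + 18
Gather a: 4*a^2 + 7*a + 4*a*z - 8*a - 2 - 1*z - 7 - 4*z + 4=4*a^2 + a*(4*z - 1) - 5*z - 5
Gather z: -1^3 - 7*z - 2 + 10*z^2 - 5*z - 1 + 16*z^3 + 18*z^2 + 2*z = 16*z^3 + 28*z^2 - 10*z - 4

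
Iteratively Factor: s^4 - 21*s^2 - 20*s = (s)*(s^3 - 21*s - 20) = s*(s + 1)*(s^2 - s - 20) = s*(s + 1)*(s + 4)*(s - 5)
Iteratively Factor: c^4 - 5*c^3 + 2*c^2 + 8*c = (c - 2)*(c^3 - 3*c^2 - 4*c) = (c - 4)*(c - 2)*(c^2 + c) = (c - 4)*(c - 2)*(c + 1)*(c)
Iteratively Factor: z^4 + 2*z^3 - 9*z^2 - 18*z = (z)*(z^3 + 2*z^2 - 9*z - 18) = z*(z + 2)*(z^2 - 9) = z*(z - 3)*(z + 2)*(z + 3)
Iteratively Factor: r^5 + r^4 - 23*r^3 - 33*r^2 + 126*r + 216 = (r + 2)*(r^4 - r^3 - 21*r^2 + 9*r + 108) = (r - 3)*(r + 2)*(r^3 + 2*r^2 - 15*r - 36) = (r - 4)*(r - 3)*(r + 2)*(r^2 + 6*r + 9) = (r - 4)*(r - 3)*(r + 2)*(r + 3)*(r + 3)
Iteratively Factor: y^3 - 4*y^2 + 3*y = (y - 1)*(y^2 - 3*y) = (y - 3)*(y - 1)*(y)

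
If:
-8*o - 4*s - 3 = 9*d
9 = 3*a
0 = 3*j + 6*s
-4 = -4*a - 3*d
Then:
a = 3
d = -8/3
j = -2*s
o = 21/8 - s/2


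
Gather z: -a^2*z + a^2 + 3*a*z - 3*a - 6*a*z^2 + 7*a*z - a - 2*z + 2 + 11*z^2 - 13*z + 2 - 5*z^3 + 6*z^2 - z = a^2 - 4*a - 5*z^3 + z^2*(17 - 6*a) + z*(-a^2 + 10*a - 16) + 4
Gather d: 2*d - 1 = 2*d - 1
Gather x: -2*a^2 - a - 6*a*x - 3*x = -2*a^2 - a + x*(-6*a - 3)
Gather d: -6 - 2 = -8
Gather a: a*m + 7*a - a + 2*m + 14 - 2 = a*(m + 6) + 2*m + 12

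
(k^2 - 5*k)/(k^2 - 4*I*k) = (k - 5)/(k - 4*I)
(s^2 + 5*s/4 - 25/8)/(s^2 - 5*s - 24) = (-8*s^2 - 10*s + 25)/(8*(-s^2 + 5*s + 24))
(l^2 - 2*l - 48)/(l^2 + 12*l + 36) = (l - 8)/(l + 6)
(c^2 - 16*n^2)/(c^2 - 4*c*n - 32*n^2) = (c - 4*n)/(c - 8*n)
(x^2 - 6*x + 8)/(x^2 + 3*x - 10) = (x - 4)/(x + 5)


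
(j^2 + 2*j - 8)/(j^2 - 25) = (j^2 + 2*j - 8)/(j^2 - 25)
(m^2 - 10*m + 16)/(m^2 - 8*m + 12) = (m - 8)/(m - 6)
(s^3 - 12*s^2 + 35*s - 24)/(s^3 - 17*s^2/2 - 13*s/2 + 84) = 2*(s^2 - 4*s + 3)/(2*s^2 - s - 21)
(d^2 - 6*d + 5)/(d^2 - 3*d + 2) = (d - 5)/(d - 2)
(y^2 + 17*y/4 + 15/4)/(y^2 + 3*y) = (y + 5/4)/y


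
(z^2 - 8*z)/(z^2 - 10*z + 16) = z/(z - 2)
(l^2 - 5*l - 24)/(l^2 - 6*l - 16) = (l + 3)/(l + 2)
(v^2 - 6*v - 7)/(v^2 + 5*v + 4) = (v - 7)/(v + 4)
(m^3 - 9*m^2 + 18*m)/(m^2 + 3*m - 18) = m*(m - 6)/(m + 6)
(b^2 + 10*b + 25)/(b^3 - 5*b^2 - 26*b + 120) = (b + 5)/(b^2 - 10*b + 24)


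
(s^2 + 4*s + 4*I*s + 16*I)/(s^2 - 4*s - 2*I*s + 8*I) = (s^2 + 4*s*(1 + I) + 16*I)/(s^2 - 2*s*(2 + I) + 8*I)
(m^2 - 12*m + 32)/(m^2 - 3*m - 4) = (m - 8)/(m + 1)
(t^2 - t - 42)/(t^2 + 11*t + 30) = (t - 7)/(t + 5)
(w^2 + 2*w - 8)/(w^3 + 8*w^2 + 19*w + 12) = (w - 2)/(w^2 + 4*w + 3)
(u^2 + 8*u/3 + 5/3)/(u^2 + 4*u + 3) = (u + 5/3)/(u + 3)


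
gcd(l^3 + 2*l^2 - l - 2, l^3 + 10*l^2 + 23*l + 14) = l^2 + 3*l + 2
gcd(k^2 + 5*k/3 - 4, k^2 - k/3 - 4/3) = k - 4/3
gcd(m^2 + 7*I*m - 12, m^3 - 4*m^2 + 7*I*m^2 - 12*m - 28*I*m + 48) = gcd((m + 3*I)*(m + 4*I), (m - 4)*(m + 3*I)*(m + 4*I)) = m^2 + 7*I*m - 12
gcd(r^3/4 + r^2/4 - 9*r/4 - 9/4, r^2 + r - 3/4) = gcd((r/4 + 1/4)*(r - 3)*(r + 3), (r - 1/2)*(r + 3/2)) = 1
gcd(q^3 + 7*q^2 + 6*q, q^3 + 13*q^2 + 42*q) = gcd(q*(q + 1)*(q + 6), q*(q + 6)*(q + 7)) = q^2 + 6*q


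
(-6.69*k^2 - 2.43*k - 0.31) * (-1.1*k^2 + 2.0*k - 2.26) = 7.359*k^4 - 10.707*k^3 + 10.6004*k^2 + 4.8718*k + 0.7006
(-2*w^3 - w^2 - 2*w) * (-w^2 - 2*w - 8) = 2*w^5 + 5*w^4 + 20*w^3 + 12*w^2 + 16*w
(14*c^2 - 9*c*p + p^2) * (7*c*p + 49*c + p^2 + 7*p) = 98*c^3*p + 686*c^3 - 49*c^2*p^2 - 343*c^2*p - 2*c*p^3 - 14*c*p^2 + p^4 + 7*p^3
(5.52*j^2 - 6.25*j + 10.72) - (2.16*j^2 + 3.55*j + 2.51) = 3.36*j^2 - 9.8*j + 8.21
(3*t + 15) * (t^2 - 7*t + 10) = 3*t^3 - 6*t^2 - 75*t + 150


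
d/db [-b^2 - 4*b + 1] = -2*b - 4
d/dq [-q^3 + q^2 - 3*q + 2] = -3*q^2 + 2*q - 3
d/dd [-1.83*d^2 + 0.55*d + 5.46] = 0.55 - 3.66*d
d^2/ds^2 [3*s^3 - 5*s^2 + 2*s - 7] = 18*s - 10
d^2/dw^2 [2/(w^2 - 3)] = 12*(w^2 + 1)/(w^2 - 3)^3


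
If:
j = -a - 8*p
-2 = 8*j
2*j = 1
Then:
No Solution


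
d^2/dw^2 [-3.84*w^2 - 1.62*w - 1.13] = -7.68000000000000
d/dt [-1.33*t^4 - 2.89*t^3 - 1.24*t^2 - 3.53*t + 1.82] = -5.32*t^3 - 8.67*t^2 - 2.48*t - 3.53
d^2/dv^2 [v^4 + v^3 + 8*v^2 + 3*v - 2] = 12*v^2 + 6*v + 16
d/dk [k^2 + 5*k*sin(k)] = 5*k*cos(k) + 2*k + 5*sin(k)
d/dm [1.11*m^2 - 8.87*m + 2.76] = 2.22*m - 8.87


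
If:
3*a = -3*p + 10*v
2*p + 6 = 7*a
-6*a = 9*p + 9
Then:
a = 12/25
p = -33/25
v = -63/250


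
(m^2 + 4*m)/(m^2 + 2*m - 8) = m/(m - 2)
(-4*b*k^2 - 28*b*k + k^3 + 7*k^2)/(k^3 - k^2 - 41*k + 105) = k*(-4*b + k)/(k^2 - 8*k + 15)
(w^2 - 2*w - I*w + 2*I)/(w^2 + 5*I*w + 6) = (w - 2)/(w + 6*I)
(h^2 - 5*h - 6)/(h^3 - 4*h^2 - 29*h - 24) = (h - 6)/(h^2 - 5*h - 24)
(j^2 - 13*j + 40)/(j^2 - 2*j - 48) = (j - 5)/(j + 6)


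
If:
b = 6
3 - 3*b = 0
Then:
No Solution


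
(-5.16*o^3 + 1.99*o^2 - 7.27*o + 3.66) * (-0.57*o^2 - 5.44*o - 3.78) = 2.9412*o^5 + 26.9361*o^4 + 12.8231*o^3 + 29.9404*o^2 + 7.57019999999999*o - 13.8348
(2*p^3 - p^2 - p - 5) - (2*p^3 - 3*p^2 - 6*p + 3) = 2*p^2 + 5*p - 8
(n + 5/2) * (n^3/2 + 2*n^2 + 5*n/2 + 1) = n^4/2 + 13*n^3/4 + 15*n^2/2 + 29*n/4 + 5/2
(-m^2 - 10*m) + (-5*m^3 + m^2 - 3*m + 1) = -5*m^3 - 13*m + 1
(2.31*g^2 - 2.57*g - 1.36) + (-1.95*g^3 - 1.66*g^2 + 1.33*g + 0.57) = -1.95*g^3 + 0.65*g^2 - 1.24*g - 0.79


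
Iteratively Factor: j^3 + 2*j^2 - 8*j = (j)*(j^2 + 2*j - 8) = j*(j - 2)*(j + 4)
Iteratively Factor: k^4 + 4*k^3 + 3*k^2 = (k + 3)*(k^3 + k^2) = (k + 1)*(k + 3)*(k^2) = k*(k + 1)*(k + 3)*(k)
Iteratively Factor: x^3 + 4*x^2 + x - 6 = (x + 2)*(x^2 + 2*x - 3) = (x + 2)*(x + 3)*(x - 1)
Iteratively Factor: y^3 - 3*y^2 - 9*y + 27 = (y - 3)*(y^2 - 9) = (y - 3)^2*(y + 3)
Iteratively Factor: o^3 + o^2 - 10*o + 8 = (o - 2)*(o^2 + 3*o - 4) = (o - 2)*(o + 4)*(o - 1)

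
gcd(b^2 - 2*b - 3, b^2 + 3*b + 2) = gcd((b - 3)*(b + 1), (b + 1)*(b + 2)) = b + 1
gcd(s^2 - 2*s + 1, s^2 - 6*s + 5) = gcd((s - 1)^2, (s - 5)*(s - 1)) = s - 1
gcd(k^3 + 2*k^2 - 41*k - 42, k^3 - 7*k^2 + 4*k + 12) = k^2 - 5*k - 6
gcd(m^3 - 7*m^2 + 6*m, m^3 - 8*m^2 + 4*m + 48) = m - 6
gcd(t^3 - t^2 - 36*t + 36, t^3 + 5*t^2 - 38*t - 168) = t - 6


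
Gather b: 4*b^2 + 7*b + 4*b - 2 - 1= 4*b^2 + 11*b - 3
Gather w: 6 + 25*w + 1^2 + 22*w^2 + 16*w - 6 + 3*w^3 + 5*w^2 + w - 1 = 3*w^3 + 27*w^2 + 42*w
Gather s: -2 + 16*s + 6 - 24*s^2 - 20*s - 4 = -24*s^2 - 4*s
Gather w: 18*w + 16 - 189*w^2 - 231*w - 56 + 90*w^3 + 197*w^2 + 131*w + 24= 90*w^3 + 8*w^2 - 82*w - 16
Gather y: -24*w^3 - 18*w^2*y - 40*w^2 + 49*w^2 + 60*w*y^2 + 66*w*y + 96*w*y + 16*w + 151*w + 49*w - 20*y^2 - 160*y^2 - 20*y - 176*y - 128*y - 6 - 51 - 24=-24*w^3 + 9*w^2 + 216*w + y^2*(60*w - 180) + y*(-18*w^2 + 162*w - 324) - 81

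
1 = 1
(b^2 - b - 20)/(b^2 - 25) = (b + 4)/(b + 5)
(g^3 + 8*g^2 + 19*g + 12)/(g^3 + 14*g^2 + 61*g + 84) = (g + 1)/(g + 7)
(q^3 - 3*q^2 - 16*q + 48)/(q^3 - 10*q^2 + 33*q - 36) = (q + 4)/(q - 3)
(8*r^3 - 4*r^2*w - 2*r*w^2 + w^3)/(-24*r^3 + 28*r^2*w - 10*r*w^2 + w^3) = (-2*r - w)/(6*r - w)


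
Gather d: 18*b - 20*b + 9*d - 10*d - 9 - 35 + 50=-2*b - d + 6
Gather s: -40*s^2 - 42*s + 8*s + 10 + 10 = -40*s^2 - 34*s + 20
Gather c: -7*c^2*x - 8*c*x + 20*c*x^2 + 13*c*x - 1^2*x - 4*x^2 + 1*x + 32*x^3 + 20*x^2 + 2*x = -7*c^2*x + c*(20*x^2 + 5*x) + 32*x^3 + 16*x^2 + 2*x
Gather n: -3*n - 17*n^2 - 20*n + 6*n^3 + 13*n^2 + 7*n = 6*n^3 - 4*n^2 - 16*n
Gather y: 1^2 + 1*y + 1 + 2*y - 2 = 3*y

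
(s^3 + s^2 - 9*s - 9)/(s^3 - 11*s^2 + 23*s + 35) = (s^2 - 9)/(s^2 - 12*s + 35)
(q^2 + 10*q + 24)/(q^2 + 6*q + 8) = (q + 6)/(q + 2)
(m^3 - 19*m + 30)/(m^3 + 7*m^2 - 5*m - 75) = (m - 2)/(m + 5)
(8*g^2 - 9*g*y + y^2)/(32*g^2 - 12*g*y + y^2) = (-g + y)/(-4*g + y)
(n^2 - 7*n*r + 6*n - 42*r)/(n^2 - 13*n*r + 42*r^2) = (-n - 6)/(-n + 6*r)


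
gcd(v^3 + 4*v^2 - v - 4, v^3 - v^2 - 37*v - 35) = v + 1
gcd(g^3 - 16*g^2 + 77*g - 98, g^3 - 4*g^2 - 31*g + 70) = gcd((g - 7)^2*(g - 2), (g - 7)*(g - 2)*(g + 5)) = g^2 - 9*g + 14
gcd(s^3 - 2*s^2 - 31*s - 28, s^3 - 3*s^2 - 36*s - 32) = s^2 + 5*s + 4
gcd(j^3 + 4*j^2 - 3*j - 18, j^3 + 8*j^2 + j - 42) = j^2 + j - 6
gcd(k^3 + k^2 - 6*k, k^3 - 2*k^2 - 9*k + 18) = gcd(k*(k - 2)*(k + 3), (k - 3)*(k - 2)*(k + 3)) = k^2 + k - 6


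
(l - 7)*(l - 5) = l^2 - 12*l + 35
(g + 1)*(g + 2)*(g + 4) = g^3 + 7*g^2 + 14*g + 8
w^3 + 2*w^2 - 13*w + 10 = (w - 2)*(w - 1)*(w + 5)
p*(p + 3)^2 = p^3 + 6*p^2 + 9*p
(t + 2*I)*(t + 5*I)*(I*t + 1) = I*t^3 - 6*t^2 - 3*I*t - 10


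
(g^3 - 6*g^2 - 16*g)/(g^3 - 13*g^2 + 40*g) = (g + 2)/(g - 5)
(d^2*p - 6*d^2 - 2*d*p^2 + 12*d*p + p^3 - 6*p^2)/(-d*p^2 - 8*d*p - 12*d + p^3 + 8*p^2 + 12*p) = (-d*p + 6*d + p^2 - 6*p)/(p^2 + 8*p + 12)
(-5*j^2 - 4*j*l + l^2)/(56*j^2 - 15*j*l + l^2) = (-5*j^2 - 4*j*l + l^2)/(56*j^2 - 15*j*l + l^2)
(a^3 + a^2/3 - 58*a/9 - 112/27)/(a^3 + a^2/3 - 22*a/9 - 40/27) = (9*a^2 - 3*a - 56)/(9*a^2 - 3*a - 20)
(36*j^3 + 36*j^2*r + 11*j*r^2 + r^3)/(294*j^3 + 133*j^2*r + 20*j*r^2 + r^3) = (6*j^2 + 5*j*r + r^2)/(49*j^2 + 14*j*r + r^2)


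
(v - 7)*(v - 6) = v^2 - 13*v + 42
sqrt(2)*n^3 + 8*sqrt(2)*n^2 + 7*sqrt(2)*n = n*(n + 7)*(sqrt(2)*n + sqrt(2))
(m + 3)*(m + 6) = m^2 + 9*m + 18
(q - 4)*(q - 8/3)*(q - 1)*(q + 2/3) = q^4 - 7*q^3 + 110*q^2/9 + 8*q/9 - 64/9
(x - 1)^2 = x^2 - 2*x + 1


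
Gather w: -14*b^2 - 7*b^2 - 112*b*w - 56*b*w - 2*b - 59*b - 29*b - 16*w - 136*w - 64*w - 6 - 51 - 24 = -21*b^2 - 90*b + w*(-168*b - 216) - 81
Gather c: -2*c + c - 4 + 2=-c - 2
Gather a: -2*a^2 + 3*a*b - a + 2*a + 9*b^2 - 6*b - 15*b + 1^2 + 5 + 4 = -2*a^2 + a*(3*b + 1) + 9*b^2 - 21*b + 10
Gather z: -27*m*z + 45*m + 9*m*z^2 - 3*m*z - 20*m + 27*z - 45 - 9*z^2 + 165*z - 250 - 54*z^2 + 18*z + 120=25*m + z^2*(9*m - 63) + z*(210 - 30*m) - 175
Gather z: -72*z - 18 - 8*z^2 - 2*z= -8*z^2 - 74*z - 18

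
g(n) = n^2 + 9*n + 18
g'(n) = 2*n + 9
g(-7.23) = 5.20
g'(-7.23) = -5.46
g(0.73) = 25.10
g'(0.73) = 10.46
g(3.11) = 55.66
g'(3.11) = 15.22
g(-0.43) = 14.31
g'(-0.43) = 8.14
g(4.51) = 78.93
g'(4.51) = 18.02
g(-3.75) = -1.69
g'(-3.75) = 1.50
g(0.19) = 19.75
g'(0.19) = 9.38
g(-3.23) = -0.64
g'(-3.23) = 2.54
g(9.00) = 180.00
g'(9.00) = 27.00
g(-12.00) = 54.00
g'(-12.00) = -15.00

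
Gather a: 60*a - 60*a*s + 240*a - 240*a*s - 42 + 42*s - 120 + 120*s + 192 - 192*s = a*(300 - 300*s) - 30*s + 30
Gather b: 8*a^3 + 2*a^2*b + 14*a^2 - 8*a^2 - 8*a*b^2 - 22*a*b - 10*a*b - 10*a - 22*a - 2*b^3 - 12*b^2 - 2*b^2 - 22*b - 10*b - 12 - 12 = 8*a^3 + 6*a^2 - 32*a - 2*b^3 + b^2*(-8*a - 14) + b*(2*a^2 - 32*a - 32) - 24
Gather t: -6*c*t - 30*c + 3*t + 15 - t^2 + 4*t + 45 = -30*c - t^2 + t*(7 - 6*c) + 60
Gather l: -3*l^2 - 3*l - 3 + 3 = -3*l^2 - 3*l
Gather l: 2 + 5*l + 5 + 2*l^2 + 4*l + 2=2*l^2 + 9*l + 9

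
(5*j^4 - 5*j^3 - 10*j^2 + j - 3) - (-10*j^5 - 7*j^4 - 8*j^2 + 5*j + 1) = 10*j^5 + 12*j^4 - 5*j^3 - 2*j^2 - 4*j - 4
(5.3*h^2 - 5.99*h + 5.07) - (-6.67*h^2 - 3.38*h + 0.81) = 11.97*h^2 - 2.61*h + 4.26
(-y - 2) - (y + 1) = -2*y - 3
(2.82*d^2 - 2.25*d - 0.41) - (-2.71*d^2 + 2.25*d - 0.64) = 5.53*d^2 - 4.5*d + 0.23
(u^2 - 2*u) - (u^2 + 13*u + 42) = -15*u - 42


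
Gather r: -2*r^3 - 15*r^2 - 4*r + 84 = -2*r^3 - 15*r^2 - 4*r + 84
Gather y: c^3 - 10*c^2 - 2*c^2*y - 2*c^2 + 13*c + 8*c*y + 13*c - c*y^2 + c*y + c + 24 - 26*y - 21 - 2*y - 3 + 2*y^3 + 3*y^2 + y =c^3 - 12*c^2 + 27*c + 2*y^3 + y^2*(3 - c) + y*(-2*c^2 + 9*c - 27)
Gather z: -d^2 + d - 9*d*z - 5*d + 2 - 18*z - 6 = -d^2 - 4*d + z*(-9*d - 18) - 4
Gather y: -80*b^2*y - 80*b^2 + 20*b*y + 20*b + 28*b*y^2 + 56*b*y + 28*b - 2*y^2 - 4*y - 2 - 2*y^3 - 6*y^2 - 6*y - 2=-80*b^2 + 48*b - 2*y^3 + y^2*(28*b - 8) + y*(-80*b^2 + 76*b - 10) - 4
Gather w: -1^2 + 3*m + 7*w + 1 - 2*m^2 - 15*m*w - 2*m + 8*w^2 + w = -2*m^2 + m + 8*w^2 + w*(8 - 15*m)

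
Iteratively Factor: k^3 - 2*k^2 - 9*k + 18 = (k - 3)*(k^2 + k - 6) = (k - 3)*(k - 2)*(k + 3)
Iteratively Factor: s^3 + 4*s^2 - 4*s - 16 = (s + 2)*(s^2 + 2*s - 8) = (s + 2)*(s + 4)*(s - 2)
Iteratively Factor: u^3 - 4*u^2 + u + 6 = (u - 3)*(u^2 - u - 2) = (u - 3)*(u - 2)*(u + 1)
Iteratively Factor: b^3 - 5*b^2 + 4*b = (b - 4)*(b^2 - b) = b*(b - 4)*(b - 1)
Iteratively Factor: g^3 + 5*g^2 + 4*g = (g + 4)*(g^2 + g) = g*(g + 4)*(g + 1)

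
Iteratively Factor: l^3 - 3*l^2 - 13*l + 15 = (l - 5)*(l^2 + 2*l - 3) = (l - 5)*(l + 3)*(l - 1)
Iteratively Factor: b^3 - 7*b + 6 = (b + 3)*(b^2 - 3*b + 2) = (b - 1)*(b + 3)*(b - 2)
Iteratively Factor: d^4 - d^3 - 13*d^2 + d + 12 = (d - 4)*(d^3 + 3*d^2 - d - 3) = (d - 4)*(d + 1)*(d^2 + 2*d - 3) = (d - 4)*(d - 1)*(d + 1)*(d + 3)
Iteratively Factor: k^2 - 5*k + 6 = (k - 3)*(k - 2)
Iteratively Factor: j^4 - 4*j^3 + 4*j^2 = (j)*(j^3 - 4*j^2 + 4*j) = j^2*(j^2 - 4*j + 4) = j^2*(j - 2)*(j - 2)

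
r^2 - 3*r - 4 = (r - 4)*(r + 1)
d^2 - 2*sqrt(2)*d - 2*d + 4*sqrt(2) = (d - 2)*(d - 2*sqrt(2))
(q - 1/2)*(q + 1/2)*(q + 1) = q^3 + q^2 - q/4 - 1/4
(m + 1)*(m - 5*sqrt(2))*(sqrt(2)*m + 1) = sqrt(2)*m^3 - 9*m^2 + sqrt(2)*m^2 - 9*m - 5*sqrt(2)*m - 5*sqrt(2)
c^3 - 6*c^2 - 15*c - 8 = (c - 8)*(c + 1)^2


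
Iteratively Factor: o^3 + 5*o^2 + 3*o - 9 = (o + 3)*(o^2 + 2*o - 3) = (o - 1)*(o + 3)*(o + 3)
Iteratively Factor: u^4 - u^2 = (u - 1)*(u^3 + u^2) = u*(u - 1)*(u^2 + u) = u*(u - 1)*(u + 1)*(u)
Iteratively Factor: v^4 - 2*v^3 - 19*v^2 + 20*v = (v + 4)*(v^3 - 6*v^2 + 5*v) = v*(v + 4)*(v^2 - 6*v + 5) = v*(v - 1)*(v + 4)*(v - 5)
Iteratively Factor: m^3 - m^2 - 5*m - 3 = (m + 1)*(m^2 - 2*m - 3) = (m + 1)^2*(m - 3)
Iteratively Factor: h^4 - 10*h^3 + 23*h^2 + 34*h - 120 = (h - 5)*(h^3 - 5*h^2 - 2*h + 24) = (h - 5)*(h - 4)*(h^2 - h - 6) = (h - 5)*(h - 4)*(h - 3)*(h + 2)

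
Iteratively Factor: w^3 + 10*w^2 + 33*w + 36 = (w + 3)*(w^2 + 7*w + 12) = (w + 3)*(w + 4)*(w + 3)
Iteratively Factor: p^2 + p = (p)*(p + 1)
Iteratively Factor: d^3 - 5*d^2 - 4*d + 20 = (d - 2)*(d^2 - 3*d - 10) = (d - 2)*(d + 2)*(d - 5)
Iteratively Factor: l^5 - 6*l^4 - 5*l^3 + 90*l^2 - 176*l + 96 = (l - 4)*(l^4 - 2*l^3 - 13*l^2 + 38*l - 24) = (l - 4)*(l - 1)*(l^3 - l^2 - 14*l + 24) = (l - 4)*(l - 3)*(l - 1)*(l^2 + 2*l - 8) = (l - 4)*(l - 3)*(l - 1)*(l + 4)*(l - 2)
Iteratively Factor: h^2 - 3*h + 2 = (h - 2)*(h - 1)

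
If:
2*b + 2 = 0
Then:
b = -1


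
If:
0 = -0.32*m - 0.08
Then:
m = -0.25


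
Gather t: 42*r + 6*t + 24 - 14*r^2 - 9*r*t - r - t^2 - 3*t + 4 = -14*r^2 + 41*r - t^2 + t*(3 - 9*r) + 28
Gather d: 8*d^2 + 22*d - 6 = 8*d^2 + 22*d - 6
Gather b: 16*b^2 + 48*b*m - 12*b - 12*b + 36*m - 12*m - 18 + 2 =16*b^2 + b*(48*m - 24) + 24*m - 16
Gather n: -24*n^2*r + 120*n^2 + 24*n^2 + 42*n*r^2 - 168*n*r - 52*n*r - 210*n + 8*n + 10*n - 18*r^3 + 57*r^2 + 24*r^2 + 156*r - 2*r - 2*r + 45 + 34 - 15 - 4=n^2*(144 - 24*r) + n*(42*r^2 - 220*r - 192) - 18*r^3 + 81*r^2 + 152*r + 60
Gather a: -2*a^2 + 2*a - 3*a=-2*a^2 - a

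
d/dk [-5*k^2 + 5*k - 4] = 5 - 10*k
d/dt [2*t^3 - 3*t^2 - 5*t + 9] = 6*t^2 - 6*t - 5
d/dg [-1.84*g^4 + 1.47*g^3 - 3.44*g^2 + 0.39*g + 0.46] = -7.36*g^3 + 4.41*g^2 - 6.88*g + 0.39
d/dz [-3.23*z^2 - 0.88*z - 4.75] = -6.46*z - 0.88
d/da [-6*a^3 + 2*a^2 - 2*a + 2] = -18*a^2 + 4*a - 2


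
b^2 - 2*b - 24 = (b - 6)*(b + 4)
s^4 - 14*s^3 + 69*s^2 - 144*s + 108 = (s - 6)*(s - 3)^2*(s - 2)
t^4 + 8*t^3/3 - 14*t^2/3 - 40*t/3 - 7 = (t - 7/3)*(t + 1)^2*(t + 3)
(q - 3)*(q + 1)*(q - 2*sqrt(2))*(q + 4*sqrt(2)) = q^4 - 2*q^3 + 2*sqrt(2)*q^3 - 19*q^2 - 4*sqrt(2)*q^2 - 6*sqrt(2)*q + 32*q + 48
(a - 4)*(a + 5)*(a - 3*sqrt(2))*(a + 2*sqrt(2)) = a^4 - sqrt(2)*a^3 + a^3 - 32*a^2 - sqrt(2)*a^2 - 12*a + 20*sqrt(2)*a + 240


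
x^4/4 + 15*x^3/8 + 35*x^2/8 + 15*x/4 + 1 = (x/4 + 1)*(x + 1/2)*(x + 1)*(x + 2)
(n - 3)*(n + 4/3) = n^2 - 5*n/3 - 4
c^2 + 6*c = c*(c + 6)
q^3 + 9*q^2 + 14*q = q*(q + 2)*(q + 7)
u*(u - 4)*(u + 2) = u^3 - 2*u^2 - 8*u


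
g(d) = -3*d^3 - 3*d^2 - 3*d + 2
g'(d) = -9*d^2 - 6*d - 3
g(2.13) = -46.99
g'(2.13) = -56.61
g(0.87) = -4.86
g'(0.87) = -15.03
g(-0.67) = 3.57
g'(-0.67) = -3.02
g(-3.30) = 87.04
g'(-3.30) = -81.21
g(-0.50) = 3.12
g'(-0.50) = -2.25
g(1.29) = -13.30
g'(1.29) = -25.72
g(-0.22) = 2.55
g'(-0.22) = -2.12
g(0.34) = 0.52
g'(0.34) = -6.08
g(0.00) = 2.00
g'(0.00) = -3.00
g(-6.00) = 560.00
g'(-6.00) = -291.00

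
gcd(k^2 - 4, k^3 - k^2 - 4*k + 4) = k^2 - 4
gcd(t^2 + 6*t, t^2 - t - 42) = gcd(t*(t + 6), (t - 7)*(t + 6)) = t + 6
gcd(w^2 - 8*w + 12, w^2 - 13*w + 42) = w - 6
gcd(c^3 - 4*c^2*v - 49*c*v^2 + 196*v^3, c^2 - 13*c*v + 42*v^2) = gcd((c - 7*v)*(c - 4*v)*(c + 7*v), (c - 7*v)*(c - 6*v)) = -c + 7*v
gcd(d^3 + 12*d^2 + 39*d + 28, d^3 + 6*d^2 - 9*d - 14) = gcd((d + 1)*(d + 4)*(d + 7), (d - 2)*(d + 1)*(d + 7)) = d^2 + 8*d + 7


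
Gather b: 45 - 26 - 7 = 12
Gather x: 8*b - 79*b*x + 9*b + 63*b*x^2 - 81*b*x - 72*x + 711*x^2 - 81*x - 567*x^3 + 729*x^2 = 17*b - 567*x^3 + x^2*(63*b + 1440) + x*(-160*b - 153)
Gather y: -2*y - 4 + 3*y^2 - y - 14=3*y^2 - 3*y - 18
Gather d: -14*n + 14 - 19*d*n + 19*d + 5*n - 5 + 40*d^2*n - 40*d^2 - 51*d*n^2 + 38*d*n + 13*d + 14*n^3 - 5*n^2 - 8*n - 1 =d^2*(40*n - 40) + d*(-51*n^2 + 19*n + 32) + 14*n^3 - 5*n^2 - 17*n + 8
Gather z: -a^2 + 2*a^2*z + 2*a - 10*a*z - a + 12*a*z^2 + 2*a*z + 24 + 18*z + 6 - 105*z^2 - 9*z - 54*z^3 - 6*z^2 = -a^2 + a - 54*z^3 + z^2*(12*a - 111) + z*(2*a^2 - 8*a + 9) + 30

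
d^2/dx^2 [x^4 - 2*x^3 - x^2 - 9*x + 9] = 12*x^2 - 12*x - 2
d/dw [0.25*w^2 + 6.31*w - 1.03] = 0.5*w + 6.31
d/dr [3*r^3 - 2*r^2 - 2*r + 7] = 9*r^2 - 4*r - 2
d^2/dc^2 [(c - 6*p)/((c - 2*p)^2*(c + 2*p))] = 2*(3*c^3 - 30*c^2*p - 28*c*p^2 - 40*p^3)/(c^7 - 2*c^6*p - 12*c^5*p^2 + 24*c^4*p^3 + 48*c^3*p^4 - 96*c^2*p^5 - 64*c*p^6 + 128*p^7)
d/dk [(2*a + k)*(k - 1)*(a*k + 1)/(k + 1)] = (-(2*a + k)*(k - 1)*(a*k + 1) + (k + 1)*(a*(2*a + k)*(k - 1) + (2*a + k)*(a*k + 1) + (k - 1)*(a*k + 1)))/(k + 1)^2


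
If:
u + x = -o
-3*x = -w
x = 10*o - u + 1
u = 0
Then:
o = -1/11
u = 0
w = 3/11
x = 1/11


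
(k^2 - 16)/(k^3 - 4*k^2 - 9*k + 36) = (k + 4)/(k^2 - 9)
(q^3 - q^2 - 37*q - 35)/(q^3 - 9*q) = (q^3 - q^2 - 37*q - 35)/(q*(q^2 - 9))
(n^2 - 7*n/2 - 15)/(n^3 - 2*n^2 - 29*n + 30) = (n + 5/2)/(n^2 + 4*n - 5)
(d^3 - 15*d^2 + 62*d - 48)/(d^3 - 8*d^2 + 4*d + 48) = (d^2 - 9*d + 8)/(d^2 - 2*d - 8)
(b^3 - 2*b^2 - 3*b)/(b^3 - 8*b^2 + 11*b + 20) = b*(b - 3)/(b^2 - 9*b + 20)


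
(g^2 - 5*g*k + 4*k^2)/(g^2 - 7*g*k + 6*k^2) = (g - 4*k)/(g - 6*k)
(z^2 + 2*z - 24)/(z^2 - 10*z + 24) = (z + 6)/(z - 6)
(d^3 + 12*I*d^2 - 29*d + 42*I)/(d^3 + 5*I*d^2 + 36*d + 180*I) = (d^2 + 6*I*d + 7)/(d^2 - I*d + 30)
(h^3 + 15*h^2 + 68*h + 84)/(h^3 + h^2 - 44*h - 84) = (h + 7)/(h - 7)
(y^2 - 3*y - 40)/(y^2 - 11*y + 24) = (y + 5)/(y - 3)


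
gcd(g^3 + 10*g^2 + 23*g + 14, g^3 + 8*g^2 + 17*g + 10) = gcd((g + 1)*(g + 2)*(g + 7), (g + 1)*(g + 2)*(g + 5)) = g^2 + 3*g + 2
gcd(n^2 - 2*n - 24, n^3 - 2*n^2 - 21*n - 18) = n - 6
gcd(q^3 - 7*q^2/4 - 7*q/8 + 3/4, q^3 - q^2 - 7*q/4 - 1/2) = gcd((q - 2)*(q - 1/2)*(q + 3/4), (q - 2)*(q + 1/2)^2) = q - 2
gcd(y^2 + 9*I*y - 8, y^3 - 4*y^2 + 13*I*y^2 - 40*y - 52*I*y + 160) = y + 8*I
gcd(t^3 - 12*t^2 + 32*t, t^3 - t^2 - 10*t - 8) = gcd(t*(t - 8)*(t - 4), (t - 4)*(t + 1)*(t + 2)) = t - 4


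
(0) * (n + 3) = 0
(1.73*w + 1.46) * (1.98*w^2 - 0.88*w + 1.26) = 3.4254*w^3 + 1.3684*w^2 + 0.895*w + 1.8396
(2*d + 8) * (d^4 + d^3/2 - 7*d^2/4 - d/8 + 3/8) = 2*d^5 + 9*d^4 + d^3/2 - 57*d^2/4 - d/4 + 3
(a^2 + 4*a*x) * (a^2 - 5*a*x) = a^4 - a^3*x - 20*a^2*x^2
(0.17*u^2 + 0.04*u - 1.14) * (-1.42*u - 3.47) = -0.2414*u^3 - 0.6467*u^2 + 1.48*u + 3.9558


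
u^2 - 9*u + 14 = (u - 7)*(u - 2)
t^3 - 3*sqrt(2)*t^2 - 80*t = t*(t - 8*sqrt(2))*(t + 5*sqrt(2))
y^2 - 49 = (y - 7)*(y + 7)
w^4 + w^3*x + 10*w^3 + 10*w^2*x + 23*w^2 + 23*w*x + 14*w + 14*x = (w + 1)*(w + 2)*(w + 7)*(w + x)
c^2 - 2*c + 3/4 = (c - 3/2)*(c - 1/2)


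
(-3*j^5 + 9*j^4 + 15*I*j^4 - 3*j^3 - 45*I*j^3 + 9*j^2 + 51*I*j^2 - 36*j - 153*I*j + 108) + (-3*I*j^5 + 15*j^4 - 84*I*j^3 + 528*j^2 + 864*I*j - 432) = -3*j^5 - 3*I*j^5 + 24*j^4 + 15*I*j^4 - 3*j^3 - 129*I*j^3 + 537*j^2 + 51*I*j^2 - 36*j + 711*I*j - 324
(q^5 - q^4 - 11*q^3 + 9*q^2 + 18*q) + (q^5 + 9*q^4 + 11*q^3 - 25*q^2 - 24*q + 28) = 2*q^5 + 8*q^4 - 16*q^2 - 6*q + 28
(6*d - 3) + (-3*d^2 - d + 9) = -3*d^2 + 5*d + 6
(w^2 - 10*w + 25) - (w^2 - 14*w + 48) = 4*w - 23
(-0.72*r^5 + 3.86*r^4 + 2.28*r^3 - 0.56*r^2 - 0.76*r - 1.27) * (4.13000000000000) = -2.9736*r^5 + 15.9418*r^4 + 9.4164*r^3 - 2.3128*r^2 - 3.1388*r - 5.2451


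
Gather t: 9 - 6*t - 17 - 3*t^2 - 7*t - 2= -3*t^2 - 13*t - 10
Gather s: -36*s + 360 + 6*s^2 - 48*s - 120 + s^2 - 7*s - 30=7*s^2 - 91*s + 210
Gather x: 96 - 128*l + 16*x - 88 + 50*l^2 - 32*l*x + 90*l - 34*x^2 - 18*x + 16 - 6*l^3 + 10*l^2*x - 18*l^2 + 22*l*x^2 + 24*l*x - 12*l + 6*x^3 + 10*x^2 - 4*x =-6*l^3 + 32*l^2 - 50*l + 6*x^3 + x^2*(22*l - 24) + x*(10*l^2 - 8*l - 6) + 24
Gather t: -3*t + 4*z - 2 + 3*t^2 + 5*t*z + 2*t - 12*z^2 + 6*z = 3*t^2 + t*(5*z - 1) - 12*z^2 + 10*z - 2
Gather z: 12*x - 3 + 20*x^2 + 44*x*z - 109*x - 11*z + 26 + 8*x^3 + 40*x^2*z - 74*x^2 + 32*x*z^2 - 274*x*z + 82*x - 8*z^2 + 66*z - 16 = 8*x^3 - 54*x^2 - 15*x + z^2*(32*x - 8) + z*(40*x^2 - 230*x + 55) + 7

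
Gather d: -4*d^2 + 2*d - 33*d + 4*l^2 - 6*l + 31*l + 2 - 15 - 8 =-4*d^2 - 31*d + 4*l^2 + 25*l - 21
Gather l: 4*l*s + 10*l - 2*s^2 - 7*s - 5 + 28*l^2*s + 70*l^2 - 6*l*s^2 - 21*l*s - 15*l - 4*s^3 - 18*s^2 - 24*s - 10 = l^2*(28*s + 70) + l*(-6*s^2 - 17*s - 5) - 4*s^3 - 20*s^2 - 31*s - 15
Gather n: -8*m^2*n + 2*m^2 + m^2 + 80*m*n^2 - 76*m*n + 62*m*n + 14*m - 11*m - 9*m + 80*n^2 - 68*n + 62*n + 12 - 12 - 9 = 3*m^2 - 6*m + n^2*(80*m + 80) + n*(-8*m^2 - 14*m - 6) - 9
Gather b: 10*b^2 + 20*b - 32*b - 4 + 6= 10*b^2 - 12*b + 2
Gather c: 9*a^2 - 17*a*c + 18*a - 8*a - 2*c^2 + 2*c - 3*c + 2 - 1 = 9*a^2 + 10*a - 2*c^2 + c*(-17*a - 1) + 1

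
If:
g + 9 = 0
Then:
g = -9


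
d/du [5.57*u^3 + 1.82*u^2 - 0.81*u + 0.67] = 16.71*u^2 + 3.64*u - 0.81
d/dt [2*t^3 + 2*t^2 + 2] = 2*t*(3*t + 2)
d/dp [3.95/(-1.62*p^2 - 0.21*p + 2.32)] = (12.798*p + 0.8295)/(1.62*p^2 + 0.21*p - 2.32)^2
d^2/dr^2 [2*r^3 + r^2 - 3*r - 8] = 12*r + 2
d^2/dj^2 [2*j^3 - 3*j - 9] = 12*j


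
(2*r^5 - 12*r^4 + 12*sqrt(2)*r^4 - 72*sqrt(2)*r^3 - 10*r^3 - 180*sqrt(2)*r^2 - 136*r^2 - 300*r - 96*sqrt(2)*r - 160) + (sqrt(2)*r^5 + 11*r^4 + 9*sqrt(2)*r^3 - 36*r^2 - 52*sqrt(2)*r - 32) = sqrt(2)*r^5 + 2*r^5 - r^4 + 12*sqrt(2)*r^4 - 63*sqrt(2)*r^3 - 10*r^3 - 180*sqrt(2)*r^2 - 172*r^2 - 300*r - 148*sqrt(2)*r - 192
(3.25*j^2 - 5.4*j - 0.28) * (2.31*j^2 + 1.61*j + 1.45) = 7.5075*j^4 - 7.2415*j^3 - 4.6283*j^2 - 8.2808*j - 0.406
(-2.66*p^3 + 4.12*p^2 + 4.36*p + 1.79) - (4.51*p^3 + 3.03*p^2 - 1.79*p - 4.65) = -7.17*p^3 + 1.09*p^2 + 6.15*p + 6.44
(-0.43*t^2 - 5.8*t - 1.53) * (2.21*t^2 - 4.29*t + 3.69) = -0.9503*t^4 - 10.9733*t^3 + 19.914*t^2 - 14.8383*t - 5.6457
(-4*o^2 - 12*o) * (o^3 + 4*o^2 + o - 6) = -4*o^5 - 28*o^4 - 52*o^3 + 12*o^2 + 72*o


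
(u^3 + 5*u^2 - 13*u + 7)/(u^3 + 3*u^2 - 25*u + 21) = (u - 1)/(u - 3)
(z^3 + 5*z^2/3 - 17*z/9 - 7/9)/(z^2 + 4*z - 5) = (9*z^2 + 24*z + 7)/(9*(z + 5))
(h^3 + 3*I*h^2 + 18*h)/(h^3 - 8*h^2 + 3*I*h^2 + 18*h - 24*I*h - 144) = h/(h - 8)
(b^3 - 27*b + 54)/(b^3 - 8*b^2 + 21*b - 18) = (b + 6)/(b - 2)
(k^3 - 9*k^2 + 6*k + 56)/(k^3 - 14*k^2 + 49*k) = (k^2 - 2*k - 8)/(k*(k - 7))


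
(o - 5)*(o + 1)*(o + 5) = o^3 + o^2 - 25*o - 25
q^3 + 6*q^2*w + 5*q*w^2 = q*(q + w)*(q + 5*w)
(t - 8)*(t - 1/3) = t^2 - 25*t/3 + 8/3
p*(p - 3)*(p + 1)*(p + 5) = p^4 + 3*p^3 - 13*p^2 - 15*p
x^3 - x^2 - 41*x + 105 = (x - 5)*(x - 3)*(x + 7)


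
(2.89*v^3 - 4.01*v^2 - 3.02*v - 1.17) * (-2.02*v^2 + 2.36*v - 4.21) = -5.8378*v^5 + 14.9206*v^4 - 15.5301*v^3 + 12.1183*v^2 + 9.953*v + 4.9257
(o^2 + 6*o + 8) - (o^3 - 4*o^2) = -o^3 + 5*o^2 + 6*o + 8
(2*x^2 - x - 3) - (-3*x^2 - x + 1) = 5*x^2 - 4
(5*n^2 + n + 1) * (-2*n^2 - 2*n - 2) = -10*n^4 - 12*n^3 - 14*n^2 - 4*n - 2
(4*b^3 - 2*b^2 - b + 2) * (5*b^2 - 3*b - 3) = 20*b^5 - 22*b^4 - 11*b^3 + 19*b^2 - 3*b - 6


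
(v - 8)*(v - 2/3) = v^2 - 26*v/3 + 16/3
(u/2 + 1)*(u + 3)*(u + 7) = u^3/2 + 6*u^2 + 41*u/2 + 21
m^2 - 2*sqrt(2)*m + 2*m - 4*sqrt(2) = (m + 2)*(m - 2*sqrt(2))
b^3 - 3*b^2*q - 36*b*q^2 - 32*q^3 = (b - 8*q)*(b + q)*(b + 4*q)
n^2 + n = n*(n + 1)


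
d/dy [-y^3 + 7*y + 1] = 7 - 3*y^2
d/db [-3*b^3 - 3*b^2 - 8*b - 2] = -9*b^2 - 6*b - 8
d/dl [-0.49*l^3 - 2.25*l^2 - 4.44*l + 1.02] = -1.47*l^2 - 4.5*l - 4.44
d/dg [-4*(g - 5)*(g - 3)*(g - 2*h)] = -12*g^2 + 16*g*h + 64*g - 64*h - 60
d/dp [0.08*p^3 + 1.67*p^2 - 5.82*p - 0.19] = 0.24*p^2 + 3.34*p - 5.82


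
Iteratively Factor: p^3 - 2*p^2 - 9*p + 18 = (p - 3)*(p^2 + p - 6) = (p - 3)*(p - 2)*(p + 3)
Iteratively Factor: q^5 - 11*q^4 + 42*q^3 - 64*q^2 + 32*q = (q - 1)*(q^4 - 10*q^3 + 32*q^2 - 32*q) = (q - 2)*(q - 1)*(q^3 - 8*q^2 + 16*q) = (q - 4)*(q - 2)*(q - 1)*(q^2 - 4*q) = q*(q - 4)*(q - 2)*(q - 1)*(q - 4)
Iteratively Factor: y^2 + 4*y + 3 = (y + 3)*(y + 1)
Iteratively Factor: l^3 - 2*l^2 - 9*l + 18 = (l - 3)*(l^2 + l - 6) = (l - 3)*(l - 2)*(l + 3)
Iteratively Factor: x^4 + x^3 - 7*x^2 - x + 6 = (x - 2)*(x^3 + 3*x^2 - x - 3) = (x - 2)*(x - 1)*(x^2 + 4*x + 3) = (x - 2)*(x - 1)*(x + 1)*(x + 3)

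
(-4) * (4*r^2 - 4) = 16 - 16*r^2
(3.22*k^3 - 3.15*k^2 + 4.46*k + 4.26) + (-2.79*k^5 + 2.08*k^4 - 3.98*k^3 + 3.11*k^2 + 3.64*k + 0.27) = -2.79*k^5 + 2.08*k^4 - 0.76*k^3 - 0.04*k^2 + 8.1*k + 4.53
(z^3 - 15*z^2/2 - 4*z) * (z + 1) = z^4 - 13*z^3/2 - 23*z^2/2 - 4*z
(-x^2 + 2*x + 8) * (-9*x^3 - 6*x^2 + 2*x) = 9*x^5 - 12*x^4 - 86*x^3 - 44*x^2 + 16*x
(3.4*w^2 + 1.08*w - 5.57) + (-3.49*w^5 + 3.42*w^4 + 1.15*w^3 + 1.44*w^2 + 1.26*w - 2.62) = -3.49*w^5 + 3.42*w^4 + 1.15*w^3 + 4.84*w^2 + 2.34*w - 8.19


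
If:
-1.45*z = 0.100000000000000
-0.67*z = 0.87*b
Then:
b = 0.05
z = -0.07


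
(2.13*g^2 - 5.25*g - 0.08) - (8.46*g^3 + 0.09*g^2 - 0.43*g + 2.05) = -8.46*g^3 + 2.04*g^2 - 4.82*g - 2.13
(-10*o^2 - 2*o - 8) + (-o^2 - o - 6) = -11*o^2 - 3*o - 14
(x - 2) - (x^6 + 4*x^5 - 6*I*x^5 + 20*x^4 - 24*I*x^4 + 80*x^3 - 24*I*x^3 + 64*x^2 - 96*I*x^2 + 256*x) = -x^6 - 4*x^5 + 6*I*x^5 - 20*x^4 + 24*I*x^4 - 80*x^3 + 24*I*x^3 - 64*x^2 + 96*I*x^2 - 255*x - 2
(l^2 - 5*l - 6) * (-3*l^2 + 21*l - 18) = -3*l^4 + 36*l^3 - 105*l^2 - 36*l + 108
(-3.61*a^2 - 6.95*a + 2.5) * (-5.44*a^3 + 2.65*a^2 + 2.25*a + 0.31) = 19.6384*a^5 + 28.2415*a^4 - 40.14*a^3 - 10.1316*a^2 + 3.4705*a + 0.775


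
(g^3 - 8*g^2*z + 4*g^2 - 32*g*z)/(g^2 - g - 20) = g*(g - 8*z)/(g - 5)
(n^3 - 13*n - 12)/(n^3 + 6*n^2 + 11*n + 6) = (n - 4)/(n + 2)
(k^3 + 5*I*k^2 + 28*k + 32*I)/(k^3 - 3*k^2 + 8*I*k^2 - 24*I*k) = (k^2 - 3*I*k + 4)/(k*(k - 3))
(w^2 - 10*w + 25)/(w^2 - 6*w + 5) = (w - 5)/(w - 1)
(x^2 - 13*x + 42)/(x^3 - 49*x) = (x - 6)/(x*(x + 7))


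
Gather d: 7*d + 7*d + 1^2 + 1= 14*d + 2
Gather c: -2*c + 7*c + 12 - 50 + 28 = 5*c - 10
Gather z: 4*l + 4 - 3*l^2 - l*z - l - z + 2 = -3*l^2 + 3*l + z*(-l - 1) + 6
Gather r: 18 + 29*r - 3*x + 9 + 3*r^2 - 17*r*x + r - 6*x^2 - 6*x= 3*r^2 + r*(30 - 17*x) - 6*x^2 - 9*x + 27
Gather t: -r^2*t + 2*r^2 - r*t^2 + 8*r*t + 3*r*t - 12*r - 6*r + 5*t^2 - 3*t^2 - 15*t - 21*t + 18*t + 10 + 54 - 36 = 2*r^2 - 18*r + t^2*(2 - r) + t*(-r^2 + 11*r - 18) + 28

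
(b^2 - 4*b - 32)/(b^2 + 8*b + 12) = (b^2 - 4*b - 32)/(b^2 + 8*b + 12)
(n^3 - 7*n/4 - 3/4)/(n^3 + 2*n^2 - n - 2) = (n^2 - n - 3/4)/(n^2 + n - 2)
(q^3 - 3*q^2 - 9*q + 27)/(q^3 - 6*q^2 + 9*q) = (q + 3)/q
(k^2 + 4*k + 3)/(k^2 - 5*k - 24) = (k + 1)/(k - 8)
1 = 1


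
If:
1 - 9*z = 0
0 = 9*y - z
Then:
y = 1/81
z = 1/9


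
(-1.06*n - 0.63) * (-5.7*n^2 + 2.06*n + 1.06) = 6.042*n^3 + 1.4074*n^2 - 2.4214*n - 0.6678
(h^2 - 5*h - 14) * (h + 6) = h^3 + h^2 - 44*h - 84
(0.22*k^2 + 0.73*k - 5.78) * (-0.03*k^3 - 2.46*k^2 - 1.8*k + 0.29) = -0.0066*k^5 - 0.5631*k^4 - 2.0184*k^3 + 12.9686*k^2 + 10.6157*k - 1.6762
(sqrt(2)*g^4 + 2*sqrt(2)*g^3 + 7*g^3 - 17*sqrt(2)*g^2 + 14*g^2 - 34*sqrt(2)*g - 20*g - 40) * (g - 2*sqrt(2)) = sqrt(2)*g^5 + 2*sqrt(2)*g^4 + 3*g^4 - 31*sqrt(2)*g^3 + 6*g^3 - 62*sqrt(2)*g^2 + 48*g^2 + 40*sqrt(2)*g + 96*g + 80*sqrt(2)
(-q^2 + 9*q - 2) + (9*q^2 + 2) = 8*q^2 + 9*q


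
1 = 1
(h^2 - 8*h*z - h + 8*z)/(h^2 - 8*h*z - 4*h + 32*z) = (h - 1)/(h - 4)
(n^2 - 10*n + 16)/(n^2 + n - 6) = (n - 8)/(n + 3)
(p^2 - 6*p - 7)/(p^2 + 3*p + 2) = (p - 7)/(p + 2)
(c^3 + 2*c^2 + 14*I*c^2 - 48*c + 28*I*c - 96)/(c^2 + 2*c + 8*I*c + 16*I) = c + 6*I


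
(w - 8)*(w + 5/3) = w^2 - 19*w/3 - 40/3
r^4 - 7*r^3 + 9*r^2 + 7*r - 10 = (r - 5)*(r - 2)*(r - 1)*(r + 1)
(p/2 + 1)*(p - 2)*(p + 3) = p^3/2 + 3*p^2/2 - 2*p - 6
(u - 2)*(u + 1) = u^2 - u - 2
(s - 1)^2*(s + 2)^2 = s^4 + 2*s^3 - 3*s^2 - 4*s + 4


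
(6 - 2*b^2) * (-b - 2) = 2*b^3 + 4*b^2 - 6*b - 12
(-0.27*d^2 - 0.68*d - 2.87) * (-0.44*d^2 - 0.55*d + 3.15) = 0.1188*d^4 + 0.4477*d^3 + 0.7863*d^2 - 0.5635*d - 9.0405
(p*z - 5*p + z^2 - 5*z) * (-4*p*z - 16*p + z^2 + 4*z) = -4*p^2*z^2 + 4*p^2*z + 80*p^2 - 3*p*z^3 + 3*p*z^2 + 60*p*z + z^4 - z^3 - 20*z^2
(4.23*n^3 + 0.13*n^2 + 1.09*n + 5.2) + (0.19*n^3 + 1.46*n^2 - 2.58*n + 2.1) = 4.42*n^3 + 1.59*n^2 - 1.49*n + 7.3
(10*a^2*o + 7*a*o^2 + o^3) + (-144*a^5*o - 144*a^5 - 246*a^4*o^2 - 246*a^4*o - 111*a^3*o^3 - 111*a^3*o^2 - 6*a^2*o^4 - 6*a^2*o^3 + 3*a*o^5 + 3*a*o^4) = -144*a^5*o - 144*a^5 - 246*a^4*o^2 - 246*a^4*o - 111*a^3*o^3 - 111*a^3*o^2 - 6*a^2*o^4 - 6*a^2*o^3 + 10*a^2*o + 3*a*o^5 + 3*a*o^4 + 7*a*o^2 + o^3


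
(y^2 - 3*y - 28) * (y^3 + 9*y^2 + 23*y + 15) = y^5 + 6*y^4 - 32*y^3 - 306*y^2 - 689*y - 420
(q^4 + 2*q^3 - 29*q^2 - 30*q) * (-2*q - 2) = -2*q^5 - 6*q^4 + 54*q^3 + 118*q^2 + 60*q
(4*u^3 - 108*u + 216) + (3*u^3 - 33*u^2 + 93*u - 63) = 7*u^3 - 33*u^2 - 15*u + 153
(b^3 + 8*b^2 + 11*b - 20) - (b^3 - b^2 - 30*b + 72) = 9*b^2 + 41*b - 92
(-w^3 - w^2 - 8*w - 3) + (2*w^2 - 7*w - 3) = -w^3 + w^2 - 15*w - 6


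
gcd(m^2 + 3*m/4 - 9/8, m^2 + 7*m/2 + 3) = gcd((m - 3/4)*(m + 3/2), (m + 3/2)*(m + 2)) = m + 3/2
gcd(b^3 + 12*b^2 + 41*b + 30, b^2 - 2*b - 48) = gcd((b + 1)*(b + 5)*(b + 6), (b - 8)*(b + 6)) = b + 6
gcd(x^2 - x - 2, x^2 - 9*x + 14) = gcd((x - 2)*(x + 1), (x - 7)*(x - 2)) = x - 2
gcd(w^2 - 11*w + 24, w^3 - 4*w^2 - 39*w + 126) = w - 3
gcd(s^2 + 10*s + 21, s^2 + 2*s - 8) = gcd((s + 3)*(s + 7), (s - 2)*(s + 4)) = 1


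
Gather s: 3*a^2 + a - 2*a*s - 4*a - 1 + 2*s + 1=3*a^2 - 3*a + s*(2 - 2*a)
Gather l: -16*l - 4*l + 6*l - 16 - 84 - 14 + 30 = -14*l - 84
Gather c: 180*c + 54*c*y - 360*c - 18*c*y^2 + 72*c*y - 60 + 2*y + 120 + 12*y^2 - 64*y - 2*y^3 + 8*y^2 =c*(-18*y^2 + 126*y - 180) - 2*y^3 + 20*y^2 - 62*y + 60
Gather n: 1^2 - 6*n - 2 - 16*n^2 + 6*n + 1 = -16*n^2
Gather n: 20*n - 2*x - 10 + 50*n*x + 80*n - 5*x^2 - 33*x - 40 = n*(50*x + 100) - 5*x^2 - 35*x - 50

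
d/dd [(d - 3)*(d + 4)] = 2*d + 1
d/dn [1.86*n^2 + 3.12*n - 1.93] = 3.72*n + 3.12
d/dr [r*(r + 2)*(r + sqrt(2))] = r*(r + 2) + r*(r + sqrt(2)) + (r + 2)*(r + sqrt(2))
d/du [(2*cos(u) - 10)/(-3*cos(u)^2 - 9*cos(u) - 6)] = 2*(sin(u)^2 + 10*cos(u) + 16)*sin(u)/(3*(cos(u)^2 + 3*cos(u) + 2)^2)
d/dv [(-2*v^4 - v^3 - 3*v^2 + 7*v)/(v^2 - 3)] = (-4*v^5 - v^4 + 24*v^3 + 2*v^2 + 18*v - 21)/(v^4 - 6*v^2 + 9)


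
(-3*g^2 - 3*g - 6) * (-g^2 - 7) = 3*g^4 + 3*g^3 + 27*g^2 + 21*g + 42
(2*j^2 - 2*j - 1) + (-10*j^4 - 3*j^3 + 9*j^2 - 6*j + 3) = -10*j^4 - 3*j^3 + 11*j^2 - 8*j + 2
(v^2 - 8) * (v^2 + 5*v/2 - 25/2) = v^4 + 5*v^3/2 - 41*v^2/2 - 20*v + 100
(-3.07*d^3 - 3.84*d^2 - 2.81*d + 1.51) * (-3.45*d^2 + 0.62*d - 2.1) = 10.5915*d^5 + 11.3446*d^4 + 13.7607*d^3 + 1.1123*d^2 + 6.8372*d - 3.171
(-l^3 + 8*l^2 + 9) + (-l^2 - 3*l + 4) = -l^3 + 7*l^2 - 3*l + 13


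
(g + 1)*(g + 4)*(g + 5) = g^3 + 10*g^2 + 29*g + 20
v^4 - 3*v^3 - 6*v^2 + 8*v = v*(v - 4)*(v - 1)*(v + 2)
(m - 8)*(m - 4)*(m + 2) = m^3 - 10*m^2 + 8*m + 64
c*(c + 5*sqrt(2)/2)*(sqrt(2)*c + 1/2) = sqrt(2)*c^3 + 11*c^2/2 + 5*sqrt(2)*c/4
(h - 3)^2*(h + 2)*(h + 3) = h^4 - h^3 - 15*h^2 + 9*h + 54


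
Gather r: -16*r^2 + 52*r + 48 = -16*r^2 + 52*r + 48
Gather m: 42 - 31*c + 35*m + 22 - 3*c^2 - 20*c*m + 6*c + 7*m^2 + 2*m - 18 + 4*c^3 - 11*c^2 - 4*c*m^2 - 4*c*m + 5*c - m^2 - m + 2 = 4*c^3 - 14*c^2 - 20*c + m^2*(6 - 4*c) + m*(36 - 24*c) + 48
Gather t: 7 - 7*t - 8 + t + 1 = -6*t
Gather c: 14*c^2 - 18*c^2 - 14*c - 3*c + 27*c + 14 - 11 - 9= -4*c^2 + 10*c - 6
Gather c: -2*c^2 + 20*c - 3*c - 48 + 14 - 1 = -2*c^2 + 17*c - 35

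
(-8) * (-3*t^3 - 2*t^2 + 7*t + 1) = 24*t^3 + 16*t^2 - 56*t - 8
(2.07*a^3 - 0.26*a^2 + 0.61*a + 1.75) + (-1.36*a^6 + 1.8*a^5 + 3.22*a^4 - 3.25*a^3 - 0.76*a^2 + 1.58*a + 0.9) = -1.36*a^6 + 1.8*a^5 + 3.22*a^4 - 1.18*a^3 - 1.02*a^2 + 2.19*a + 2.65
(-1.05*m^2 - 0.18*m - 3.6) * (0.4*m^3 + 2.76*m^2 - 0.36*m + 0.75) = -0.42*m^5 - 2.97*m^4 - 1.5588*m^3 - 10.6587*m^2 + 1.161*m - 2.7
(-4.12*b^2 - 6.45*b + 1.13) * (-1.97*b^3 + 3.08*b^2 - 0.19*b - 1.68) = 8.1164*b^5 + 0.0168999999999997*b^4 - 21.3093*b^3 + 11.6275*b^2 + 10.6213*b - 1.8984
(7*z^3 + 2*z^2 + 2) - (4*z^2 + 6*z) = 7*z^3 - 2*z^2 - 6*z + 2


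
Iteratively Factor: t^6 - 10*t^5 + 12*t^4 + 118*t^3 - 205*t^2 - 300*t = (t + 1)*(t^5 - 11*t^4 + 23*t^3 + 95*t^2 - 300*t) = (t - 5)*(t + 1)*(t^4 - 6*t^3 - 7*t^2 + 60*t) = (t - 5)*(t + 1)*(t + 3)*(t^3 - 9*t^2 + 20*t) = (t - 5)*(t - 4)*(t + 1)*(t + 3)*(t^2 - 5*t) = t*(t - 5)*(t - 4)*(t + 1)*(t + 3)*(t - 5)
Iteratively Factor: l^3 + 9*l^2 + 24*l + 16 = (l + 1)*(l^2 + 8*l + 16) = (l + 1)*(l + 4)*(l + 4)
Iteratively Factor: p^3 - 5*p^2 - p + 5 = (p + 1)*(p^2 - 6*p + 5) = (p - 1)*(p + 1)*(p - 5)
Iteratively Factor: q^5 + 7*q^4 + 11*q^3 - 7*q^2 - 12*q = (q + 3)*(q^4 + 4*q^3 - q^2 - 4*q) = (q - 1)*(q + 3)*(q^3 + 5*q^2 + 4*q) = (q - 1)*(q + 1)*(q + 3)*(q^2 + 4*q) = q*(q - 1)*(q + 1)*(q + 3)*(q + 4)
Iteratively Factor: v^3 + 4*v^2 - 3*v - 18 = (v + 3)*(v^2 + v - 6) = (v + 3)^2*(v - 2)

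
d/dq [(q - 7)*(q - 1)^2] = 3*(q - 5)*(q - 1)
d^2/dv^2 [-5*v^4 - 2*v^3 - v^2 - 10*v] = -60*v^2 - 12*v - 2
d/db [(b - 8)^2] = 2*b - 16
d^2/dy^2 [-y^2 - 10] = -2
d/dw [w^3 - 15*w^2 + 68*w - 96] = 3*w^2 - 30*w + 68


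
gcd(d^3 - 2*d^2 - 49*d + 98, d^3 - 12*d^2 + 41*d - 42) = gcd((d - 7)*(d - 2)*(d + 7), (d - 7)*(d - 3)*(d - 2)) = d^2 - 9*d + 14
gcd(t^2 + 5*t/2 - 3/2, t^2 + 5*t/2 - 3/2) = t^2 + 5*t/2 - 3/2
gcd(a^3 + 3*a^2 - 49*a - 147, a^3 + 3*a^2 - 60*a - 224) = a + 7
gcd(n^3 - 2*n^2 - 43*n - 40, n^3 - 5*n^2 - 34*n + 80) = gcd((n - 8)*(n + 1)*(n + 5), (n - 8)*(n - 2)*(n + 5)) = n^2 - 3*n - 40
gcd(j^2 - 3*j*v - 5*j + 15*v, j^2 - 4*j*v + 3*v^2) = -j + 3*v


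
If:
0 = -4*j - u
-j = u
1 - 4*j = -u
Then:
No Solution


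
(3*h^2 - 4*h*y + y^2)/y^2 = 3*h^2/y^2 - 4*h/y + 1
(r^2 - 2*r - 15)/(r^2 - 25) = (r + 3)/(r + 5)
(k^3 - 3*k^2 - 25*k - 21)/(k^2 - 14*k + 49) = (k^2 + 4*k + 3)/(k - 7)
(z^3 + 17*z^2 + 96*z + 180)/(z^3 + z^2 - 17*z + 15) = (z^2 + 12*z + 36)/(z^2 - 4*z + 3)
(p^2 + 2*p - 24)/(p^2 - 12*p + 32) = (p + 6)/(p - 8)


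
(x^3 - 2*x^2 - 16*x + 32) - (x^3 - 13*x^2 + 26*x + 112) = 11*x^2 - 42*x - 80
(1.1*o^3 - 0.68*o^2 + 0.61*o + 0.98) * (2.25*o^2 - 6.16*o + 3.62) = 2.475*o^5 - 8.306*o^4 + 9.5433*o^3 - 4.0142*o^2 - 3.8286*o + 3.5476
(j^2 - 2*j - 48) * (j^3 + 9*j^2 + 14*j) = j^5 + 7*j^4 - 52*j^3 - 460*j^2 - 672*j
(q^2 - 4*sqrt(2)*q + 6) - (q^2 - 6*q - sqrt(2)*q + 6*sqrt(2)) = -3*sqrt(2)*q + 6*q - 6*sqrt(2) + 6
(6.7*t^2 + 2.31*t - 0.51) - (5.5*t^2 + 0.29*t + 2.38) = 1.2*t^2 + 2.02*t - 2.89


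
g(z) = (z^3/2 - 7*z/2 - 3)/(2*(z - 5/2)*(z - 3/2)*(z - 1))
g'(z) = (3*z^2/2 - 7/2)/(2*(z - 5/2)*(z - 3/2)*(z - 1)) - (z^3/2 - 7*z/2 - 3)/(2*(z - 5/2)*(z - 3/2)*(z - 1)^2) - (z^3/2 - 7*z/2 - 3)/(2*(z - 5/2)*(z - 3/2)^2*(z - 1)) - (z^3/2 - 7*z/2 - 3)/(2*(z - 5/2)^2*(z - 3/2)*(z - 1))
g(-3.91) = 0.06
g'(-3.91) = -0.03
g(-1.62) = -0.01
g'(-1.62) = -0.01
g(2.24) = 10.94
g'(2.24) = 10.03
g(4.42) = 0.64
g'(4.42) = -0.07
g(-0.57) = 0.06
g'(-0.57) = 0.23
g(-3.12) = 0.03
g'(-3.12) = -0.03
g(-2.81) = 0.02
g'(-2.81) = -0.03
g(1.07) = -71.24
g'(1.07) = 781.48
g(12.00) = 0.37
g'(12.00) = -0.01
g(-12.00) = 0.16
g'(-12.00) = -0.00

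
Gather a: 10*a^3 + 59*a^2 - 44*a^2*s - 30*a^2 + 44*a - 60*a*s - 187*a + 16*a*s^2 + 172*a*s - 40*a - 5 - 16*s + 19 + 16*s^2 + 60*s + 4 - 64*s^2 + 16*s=10*a^3 + a^2*(29 - 44*s) + a*(16*s^2 + 112*s - 183) - 48*s^2 + 60*s + 18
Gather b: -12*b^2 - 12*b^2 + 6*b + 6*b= -24*b^2 + 12*b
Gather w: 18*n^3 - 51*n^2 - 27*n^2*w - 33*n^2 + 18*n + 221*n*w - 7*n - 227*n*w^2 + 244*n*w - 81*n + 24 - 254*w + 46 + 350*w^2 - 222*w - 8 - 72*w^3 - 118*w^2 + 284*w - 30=18*n^3 - 84*n^2 - 70*n - 72*w^3 + w^2*(232 - 227*n) + w*(-27*n^2 + 465*n - 192) + 32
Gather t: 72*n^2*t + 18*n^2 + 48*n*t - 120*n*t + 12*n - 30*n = 18*n^2 - 18*n + t*(72*n^2 - 72*n)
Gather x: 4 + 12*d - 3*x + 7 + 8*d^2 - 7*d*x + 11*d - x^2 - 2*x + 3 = 8*d^2 + 23*d - x^2 + x*(-7*d - 5) + 14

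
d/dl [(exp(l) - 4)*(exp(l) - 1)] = (2*exp(l) - 5)*exp(l)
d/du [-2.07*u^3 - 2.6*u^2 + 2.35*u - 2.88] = -6.21*u^2 - 5.2*u + 2.35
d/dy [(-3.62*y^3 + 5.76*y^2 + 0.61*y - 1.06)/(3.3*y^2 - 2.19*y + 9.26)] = (-11.946*y^4 + 15.8556*y^3 - 115.191*y^2 + 113.6712*y + 3.3272)/(10.89*y^4 - 14.454*y^3 + 65.9121*y^2 - 40.5588*y + 85.7476)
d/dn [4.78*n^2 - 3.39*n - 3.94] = 9.56*n - 3.39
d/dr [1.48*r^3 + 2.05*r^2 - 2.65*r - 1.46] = 4.44*r^2 + 4.1*r - 2.65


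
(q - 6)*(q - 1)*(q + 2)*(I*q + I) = I*q^4 - 4*I*q^3 - 13*I*q^2 + 4*I*q + 12*I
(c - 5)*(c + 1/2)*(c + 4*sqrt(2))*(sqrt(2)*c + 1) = sqrt(2)*c^4 - 9*sqrt(2)*c^3/2 + 9*c^3 - 81*c^2/2 + 3*sqrt(2)*c^2/2 - 18*sqrt(2)*c - 45*c/2 - 10*sqrt(2)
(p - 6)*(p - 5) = p^2 - 11*p + 30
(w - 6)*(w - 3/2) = w^2 - 15*w/2 + 9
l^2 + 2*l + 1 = (l + 1)^2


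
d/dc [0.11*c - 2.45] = 0.110000000000000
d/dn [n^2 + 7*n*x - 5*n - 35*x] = 2*n + 7*x - 5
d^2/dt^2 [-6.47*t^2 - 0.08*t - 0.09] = -12.9400000000000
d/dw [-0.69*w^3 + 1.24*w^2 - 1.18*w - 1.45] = -2.07*w^2 + 2.48*w - 1.18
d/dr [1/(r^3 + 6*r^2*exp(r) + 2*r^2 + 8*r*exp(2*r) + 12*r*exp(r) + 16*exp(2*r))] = (-6*r^2*exp(r) - 3*r^2 - 16*r*exp(2*r) - 24*r*exp(r) - 4*r - 40*exp(2*r) - 12*exp(r))/(r^3 + 6*r^2*exp(r) + 2*r^2 + 8*r*exp(2*r) + 12*r*exp(r) + 16*exp(2*r))^2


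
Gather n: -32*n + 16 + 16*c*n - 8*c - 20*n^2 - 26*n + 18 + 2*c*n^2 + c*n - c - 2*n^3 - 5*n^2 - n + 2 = -9*c - 2*n^3 + n^2*(2*c - 25) + n*(17*c - 59) + 36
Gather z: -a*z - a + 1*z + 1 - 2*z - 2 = -a + z*(-a - 1) - 1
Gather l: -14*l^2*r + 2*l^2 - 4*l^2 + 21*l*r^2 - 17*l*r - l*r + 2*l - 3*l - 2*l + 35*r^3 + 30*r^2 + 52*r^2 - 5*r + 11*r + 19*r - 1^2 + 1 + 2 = l^2*(-14*r - 2) + l*(21*r^2 - 18*r - 3) + 35*r^3 + 82*r^2 + 25*r + 2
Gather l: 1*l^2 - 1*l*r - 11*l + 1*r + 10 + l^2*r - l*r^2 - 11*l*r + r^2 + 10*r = l^2*(r + 1) + l*(-r^2 - 12*r - 11) + r^2 + 11*r + 10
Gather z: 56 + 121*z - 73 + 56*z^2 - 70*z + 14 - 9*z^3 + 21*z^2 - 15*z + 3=-9*z^3 + 77*z^2 + 36*z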